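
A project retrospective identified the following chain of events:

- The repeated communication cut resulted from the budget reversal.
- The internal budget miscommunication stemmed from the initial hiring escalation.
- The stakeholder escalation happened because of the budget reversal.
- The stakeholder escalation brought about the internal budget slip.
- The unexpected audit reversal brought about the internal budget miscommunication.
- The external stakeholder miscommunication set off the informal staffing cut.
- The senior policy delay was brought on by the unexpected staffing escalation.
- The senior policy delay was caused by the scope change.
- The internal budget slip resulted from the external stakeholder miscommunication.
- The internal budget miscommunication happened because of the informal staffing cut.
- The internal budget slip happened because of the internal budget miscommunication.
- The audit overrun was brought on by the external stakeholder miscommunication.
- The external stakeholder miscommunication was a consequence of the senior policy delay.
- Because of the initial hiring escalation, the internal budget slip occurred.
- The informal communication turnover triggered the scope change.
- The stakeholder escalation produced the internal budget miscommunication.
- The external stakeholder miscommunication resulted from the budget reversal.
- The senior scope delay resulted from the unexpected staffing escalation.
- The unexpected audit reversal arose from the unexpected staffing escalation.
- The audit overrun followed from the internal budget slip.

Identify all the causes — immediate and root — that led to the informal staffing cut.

the budget reversal, the external stakeholder miscommunication, the informal communication turnover, the scope change, the senior policy delay, the unexpected staffing escalation

Immediate cause of the informal staffing cut: the external stakeholder miscommunication.
Further upstream: the budget reversal, the informal communication turnover, the scope change, the unexpected staffing escalation, the senior policy delay.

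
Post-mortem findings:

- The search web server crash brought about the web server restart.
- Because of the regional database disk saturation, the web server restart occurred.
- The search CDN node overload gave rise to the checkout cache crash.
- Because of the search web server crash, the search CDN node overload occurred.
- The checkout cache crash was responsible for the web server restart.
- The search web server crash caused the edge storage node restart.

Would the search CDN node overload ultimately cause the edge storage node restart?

No

The search CDN node overload leads to the checkout cache crash, the web server restart; the edge storage node restart is not among them.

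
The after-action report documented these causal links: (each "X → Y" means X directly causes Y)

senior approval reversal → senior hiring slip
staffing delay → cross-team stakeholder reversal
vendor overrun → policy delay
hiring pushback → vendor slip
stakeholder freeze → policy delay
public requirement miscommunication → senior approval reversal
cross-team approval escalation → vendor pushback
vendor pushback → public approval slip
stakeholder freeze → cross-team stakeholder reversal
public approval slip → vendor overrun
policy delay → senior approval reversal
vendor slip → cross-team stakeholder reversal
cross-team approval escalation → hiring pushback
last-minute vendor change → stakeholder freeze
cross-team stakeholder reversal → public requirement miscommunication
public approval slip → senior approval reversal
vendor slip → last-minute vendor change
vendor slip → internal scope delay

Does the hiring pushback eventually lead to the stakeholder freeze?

There is a causal chain: the hiring pushback → the vendor slip → the last-minute vendor change → the stakeholder freeze.

Yes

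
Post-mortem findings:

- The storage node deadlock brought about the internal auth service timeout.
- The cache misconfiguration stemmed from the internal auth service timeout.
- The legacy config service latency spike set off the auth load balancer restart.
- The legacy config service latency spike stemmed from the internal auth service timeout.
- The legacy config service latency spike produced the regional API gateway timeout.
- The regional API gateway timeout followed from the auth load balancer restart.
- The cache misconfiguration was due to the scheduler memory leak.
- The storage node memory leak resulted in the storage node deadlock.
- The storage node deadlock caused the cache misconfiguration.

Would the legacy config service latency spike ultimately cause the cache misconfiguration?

No

The legacy config service latency spike leads to the auth load balancer restart, the regional API gateway timeout; the cache misconfiguration is not among them.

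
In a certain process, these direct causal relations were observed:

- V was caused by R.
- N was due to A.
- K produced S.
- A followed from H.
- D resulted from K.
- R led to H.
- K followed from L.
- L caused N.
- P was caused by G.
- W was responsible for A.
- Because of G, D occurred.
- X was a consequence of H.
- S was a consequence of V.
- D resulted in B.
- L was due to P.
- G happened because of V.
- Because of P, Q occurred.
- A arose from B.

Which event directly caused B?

Upstream contributors include R, V, G, P, L, K, but only D feeds directly into B.

D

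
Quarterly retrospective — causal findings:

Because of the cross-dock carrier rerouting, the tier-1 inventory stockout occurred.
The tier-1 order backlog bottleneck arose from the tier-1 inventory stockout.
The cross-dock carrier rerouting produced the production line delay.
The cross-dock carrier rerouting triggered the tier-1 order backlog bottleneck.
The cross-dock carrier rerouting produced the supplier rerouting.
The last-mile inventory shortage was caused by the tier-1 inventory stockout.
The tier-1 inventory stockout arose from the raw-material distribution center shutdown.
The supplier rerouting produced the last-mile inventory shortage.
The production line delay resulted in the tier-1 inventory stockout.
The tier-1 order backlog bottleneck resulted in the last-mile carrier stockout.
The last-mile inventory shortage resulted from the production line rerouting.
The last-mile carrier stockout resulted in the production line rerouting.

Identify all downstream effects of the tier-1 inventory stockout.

Direct effects: the tier-1 order backlog bottleneck, the last-mile inventory shortage.
2 steps out: the last-mile carrier stockout.
3 steps out: the production line rerouting.
Not reachable from it: the cross-dock carrier rerouting, the production line delay, the supplier rerouting, the raw-material distribution center shutdown.

the last-mile carrier stockout, the last-mile inventory shortage, the production line rerouting, the tier-1 order backlog bottleneck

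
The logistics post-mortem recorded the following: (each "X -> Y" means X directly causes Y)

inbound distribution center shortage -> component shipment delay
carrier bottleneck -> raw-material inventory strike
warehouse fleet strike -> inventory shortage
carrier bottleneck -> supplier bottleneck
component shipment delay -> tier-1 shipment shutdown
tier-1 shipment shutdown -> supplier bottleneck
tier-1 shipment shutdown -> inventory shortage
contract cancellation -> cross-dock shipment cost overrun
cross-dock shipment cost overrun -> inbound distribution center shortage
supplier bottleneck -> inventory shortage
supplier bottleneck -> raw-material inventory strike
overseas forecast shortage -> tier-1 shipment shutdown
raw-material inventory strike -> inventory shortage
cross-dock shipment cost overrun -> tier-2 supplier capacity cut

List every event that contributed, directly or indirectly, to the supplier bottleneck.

Immediate causes of the supplier bottleneck: the carrier bottleneck, the tier-1 shipment shutdown.
Further upstream: the contract cancellation, the cross-dock shipment cost overrun, the overseas forecast shortage, the inbound distribution center shortage, the component shipment delay.

the carrier bottleneck, the component shipment delay, the contract cancellation, the cross-dock shipment cost overrun, the inbound distribution center shortage, the overseas forecast shortage, the tier-1 shipment shutdown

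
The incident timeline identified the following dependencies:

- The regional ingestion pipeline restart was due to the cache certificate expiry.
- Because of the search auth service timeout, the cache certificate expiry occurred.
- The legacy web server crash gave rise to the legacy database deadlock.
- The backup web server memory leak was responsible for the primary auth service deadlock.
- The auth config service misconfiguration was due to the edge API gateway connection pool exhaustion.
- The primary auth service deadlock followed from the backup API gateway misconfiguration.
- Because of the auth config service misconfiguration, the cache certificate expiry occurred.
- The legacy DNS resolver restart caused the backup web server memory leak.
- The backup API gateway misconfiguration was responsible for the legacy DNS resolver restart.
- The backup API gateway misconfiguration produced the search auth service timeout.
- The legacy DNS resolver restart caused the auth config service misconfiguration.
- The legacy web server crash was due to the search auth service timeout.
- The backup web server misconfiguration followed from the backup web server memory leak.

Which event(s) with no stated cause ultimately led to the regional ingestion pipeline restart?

the backup API gateway misconfiguration, the edge API gateway connection pool exhaustion

Tracing upstream from the regional ingestion pipeline restart: the regional ingestion pipeline restart ← the cache certificate expiry ← the search auth service timeout ← the backup API gateway misconfiguration.
A separate upstream branch: the regional ingestion pipeline restart ← the cache certificate expiry ← the auth config service misconfiguration ← the edge API gateway connection pool exhaustion.
Each of those chain origins has no stated cause.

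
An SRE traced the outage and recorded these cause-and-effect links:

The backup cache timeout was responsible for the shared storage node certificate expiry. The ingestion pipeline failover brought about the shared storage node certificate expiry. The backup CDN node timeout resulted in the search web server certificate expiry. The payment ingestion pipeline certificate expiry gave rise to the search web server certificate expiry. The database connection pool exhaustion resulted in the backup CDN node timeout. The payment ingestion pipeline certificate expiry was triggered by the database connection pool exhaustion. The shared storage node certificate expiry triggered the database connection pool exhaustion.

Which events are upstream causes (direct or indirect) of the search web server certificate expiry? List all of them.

the backup CDN node timeout, the backup cache timeout, the database connection pool exhaustion, the ingestion pipeline failover, the payment ingestion pipeline certificate expiry, the shared storage node certificate expiry

Immediate causes of the search web server certificate expiry: the payment ingestion pipeline certificate expiry, the backup CDN node timeout.
Further upstream: the ingestion pipeline failover, the backup cache timeout, the shared storage node certificate expiry, the database connection pool exhaustion.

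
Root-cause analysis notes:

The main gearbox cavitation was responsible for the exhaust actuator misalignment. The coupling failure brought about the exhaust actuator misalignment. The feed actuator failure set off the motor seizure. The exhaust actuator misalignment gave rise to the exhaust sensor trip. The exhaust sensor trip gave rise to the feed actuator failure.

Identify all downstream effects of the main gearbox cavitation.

the exhaust actuator misalignment, the exhaust sensor trip, the feed actuator failure, the motor seizure

Direct effects: the exhaust actuator misalignment.
2 steps out: the exhaust sensor trip.
3 steps out: the feed actuator failure.
4 steps out: the motor seizure.
Not reachable from it: the coupling failure.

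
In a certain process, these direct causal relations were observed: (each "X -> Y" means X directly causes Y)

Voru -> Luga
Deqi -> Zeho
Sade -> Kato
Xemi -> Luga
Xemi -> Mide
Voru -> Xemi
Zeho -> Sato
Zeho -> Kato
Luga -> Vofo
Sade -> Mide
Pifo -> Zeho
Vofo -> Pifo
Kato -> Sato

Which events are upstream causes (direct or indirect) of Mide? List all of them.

Immediate causes of Mide: Xemi, Sade.
Further upstream: Voru.

Sade, Voru, Xemi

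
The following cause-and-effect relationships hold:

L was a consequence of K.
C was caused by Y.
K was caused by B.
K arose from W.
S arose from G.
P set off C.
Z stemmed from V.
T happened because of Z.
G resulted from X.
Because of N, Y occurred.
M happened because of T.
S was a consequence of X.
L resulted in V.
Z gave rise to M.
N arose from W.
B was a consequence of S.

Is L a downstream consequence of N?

N leads to Y, C; L is not among them.

No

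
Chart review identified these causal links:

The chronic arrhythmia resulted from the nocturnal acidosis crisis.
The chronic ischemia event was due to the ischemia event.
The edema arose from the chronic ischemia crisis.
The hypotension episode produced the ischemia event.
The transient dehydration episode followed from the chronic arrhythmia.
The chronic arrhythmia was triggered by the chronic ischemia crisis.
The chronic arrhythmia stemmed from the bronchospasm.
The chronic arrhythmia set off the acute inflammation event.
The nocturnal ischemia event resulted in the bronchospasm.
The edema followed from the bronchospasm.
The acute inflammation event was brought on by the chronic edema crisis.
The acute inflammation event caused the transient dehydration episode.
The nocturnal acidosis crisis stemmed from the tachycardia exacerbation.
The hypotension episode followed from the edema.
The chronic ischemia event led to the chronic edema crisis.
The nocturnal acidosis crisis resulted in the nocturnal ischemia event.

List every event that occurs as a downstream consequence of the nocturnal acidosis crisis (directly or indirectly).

the acute inflammation event, the bronchospasm, the chronic arrhythmia, the chronic edema crisis, the chronic ischemia event, the edema, the hypotension episode, the ischemia event, the nocturnal ischemia event, the transient dehydration episode

Direct effects: the nocturnal ischemia event, the chronic arrhythmia.
2 steps out: the bronchospasm, the acute inflammation event, the transient dehydration episode.
3 steps out: the edema.
4 steps out: the hypotension episode.
5 steps out: the ischemia event.
6 steps out: the chronic ischemia event.
7 steps out: the chronic edema crisis.
Not reachable from it: the tachycardia exacerbation, the chronic ischemia crisis.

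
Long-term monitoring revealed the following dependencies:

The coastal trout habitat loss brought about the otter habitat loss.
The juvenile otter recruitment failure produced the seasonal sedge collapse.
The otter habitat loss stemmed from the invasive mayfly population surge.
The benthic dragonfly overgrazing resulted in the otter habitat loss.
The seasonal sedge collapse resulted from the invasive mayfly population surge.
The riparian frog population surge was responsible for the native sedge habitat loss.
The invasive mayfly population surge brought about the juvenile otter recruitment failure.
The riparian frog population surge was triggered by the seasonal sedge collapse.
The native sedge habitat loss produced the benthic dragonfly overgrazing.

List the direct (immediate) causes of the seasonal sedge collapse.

the invasive mayfly population surge, the juvenile otter recruitment failure

the invasive mayfly population surge, the juvenile otter recruitment failure → the seasonal sedge collapse with nothing further upstream stated.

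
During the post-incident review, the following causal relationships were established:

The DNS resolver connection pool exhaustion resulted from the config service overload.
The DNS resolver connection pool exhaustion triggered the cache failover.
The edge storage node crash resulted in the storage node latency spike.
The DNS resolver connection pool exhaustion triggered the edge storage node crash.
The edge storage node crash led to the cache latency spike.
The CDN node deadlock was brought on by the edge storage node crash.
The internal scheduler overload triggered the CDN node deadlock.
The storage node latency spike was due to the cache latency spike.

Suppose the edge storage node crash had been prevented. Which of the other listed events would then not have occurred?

Downstream of the edge storage node crash: the cache latency spike, the storage node latency spike, the CDN node deadlock.
Of those, still caused via another path: the CDN node deadlock.
The remainder have no surviving cause.

the cache latency spike, the storage node latency spike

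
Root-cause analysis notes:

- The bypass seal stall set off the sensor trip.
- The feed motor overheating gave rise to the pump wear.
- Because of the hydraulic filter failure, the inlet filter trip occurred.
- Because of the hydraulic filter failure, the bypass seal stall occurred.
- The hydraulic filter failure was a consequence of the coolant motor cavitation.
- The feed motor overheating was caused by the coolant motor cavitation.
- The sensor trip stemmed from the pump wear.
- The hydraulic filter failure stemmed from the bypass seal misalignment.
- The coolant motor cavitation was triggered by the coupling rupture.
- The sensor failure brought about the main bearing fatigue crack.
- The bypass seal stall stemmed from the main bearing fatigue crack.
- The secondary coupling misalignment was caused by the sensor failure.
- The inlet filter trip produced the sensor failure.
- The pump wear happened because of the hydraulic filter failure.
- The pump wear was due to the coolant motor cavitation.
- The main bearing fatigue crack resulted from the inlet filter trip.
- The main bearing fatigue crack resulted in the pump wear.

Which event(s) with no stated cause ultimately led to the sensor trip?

Tracing upstream from the sensor trip: the sensor trip ← the pump wear ← the coolant motor cavitation ← the coupling rupture.
A separate upstream branch: the sensor trip ← the pump wear ← the hydraulic filter failure ← the bypass seal misalignment.
Each of those chain origins has no stated cause.

the bypass seal misalignment, the coupling rupture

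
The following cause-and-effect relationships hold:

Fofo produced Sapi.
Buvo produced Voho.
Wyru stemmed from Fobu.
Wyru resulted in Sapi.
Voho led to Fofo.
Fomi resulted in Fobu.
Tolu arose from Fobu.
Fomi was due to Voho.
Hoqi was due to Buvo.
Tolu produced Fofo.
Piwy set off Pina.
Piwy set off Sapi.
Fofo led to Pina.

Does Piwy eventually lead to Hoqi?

Piwy leads to Sapi, Pina; Hoqi is not among them.

No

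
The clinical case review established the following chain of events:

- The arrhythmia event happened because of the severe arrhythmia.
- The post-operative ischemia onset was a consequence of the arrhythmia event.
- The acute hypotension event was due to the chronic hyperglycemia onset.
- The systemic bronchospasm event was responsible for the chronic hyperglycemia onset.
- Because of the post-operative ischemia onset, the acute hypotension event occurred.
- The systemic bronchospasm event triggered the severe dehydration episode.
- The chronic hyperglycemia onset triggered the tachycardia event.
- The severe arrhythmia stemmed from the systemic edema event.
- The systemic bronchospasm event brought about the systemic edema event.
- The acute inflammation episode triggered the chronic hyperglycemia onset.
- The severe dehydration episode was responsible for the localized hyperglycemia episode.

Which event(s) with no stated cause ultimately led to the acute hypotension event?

Tracing upstream from the acute hypotension event: the acute hypotension event ← the chronic hyperglycemia onset ← the systemic bronchospasm event.
A separate upstream branch: the acute hypotension event ← the chronic hyperglycemia onset ← the acute inflammation episode.
Each of those chain origins has no stated cause.

the acute inflammation episode, the systemic bronchospasm event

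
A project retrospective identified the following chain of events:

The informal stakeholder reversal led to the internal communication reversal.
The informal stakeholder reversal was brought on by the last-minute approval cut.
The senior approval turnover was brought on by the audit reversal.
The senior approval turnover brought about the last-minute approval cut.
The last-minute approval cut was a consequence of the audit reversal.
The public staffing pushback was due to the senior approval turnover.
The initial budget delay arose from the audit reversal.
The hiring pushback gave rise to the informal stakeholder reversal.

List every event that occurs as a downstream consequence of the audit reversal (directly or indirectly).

Direct effects: the senior approval turnover, the last-minute approval cut, the initial budget delay.
2 steps out: the informal stakeholder reversal, the public staffing pushback.
3 steps out: the internal communication reversal.
Not reachable from it: the hiring pushback.

the informal stakeholder reversal, the initial budget delay, the internal communication reversal, the last-minute approval cut, the public staffing pushback, the senior approval turnover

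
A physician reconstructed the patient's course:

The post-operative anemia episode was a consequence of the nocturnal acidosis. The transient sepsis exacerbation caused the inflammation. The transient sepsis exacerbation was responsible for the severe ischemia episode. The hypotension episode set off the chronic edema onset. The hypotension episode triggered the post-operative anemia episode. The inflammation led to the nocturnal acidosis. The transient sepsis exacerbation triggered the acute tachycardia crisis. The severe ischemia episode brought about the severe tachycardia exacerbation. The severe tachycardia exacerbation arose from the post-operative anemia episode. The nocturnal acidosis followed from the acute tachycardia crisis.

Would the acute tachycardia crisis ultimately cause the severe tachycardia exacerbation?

Yes

There is a causal chain: the acute tachycardia crisis → the nocturnal acidosis → the post-operative anemia episode → the severe tachycardia exacerbation.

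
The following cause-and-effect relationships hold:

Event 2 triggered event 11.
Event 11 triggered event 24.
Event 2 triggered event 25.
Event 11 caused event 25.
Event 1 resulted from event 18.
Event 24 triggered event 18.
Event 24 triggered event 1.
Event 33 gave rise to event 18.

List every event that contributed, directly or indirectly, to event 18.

Immediate causes of event 18: event 24, event 33.
Further upstream: event 2, event 11.

event 11, event 2, event 24, event 33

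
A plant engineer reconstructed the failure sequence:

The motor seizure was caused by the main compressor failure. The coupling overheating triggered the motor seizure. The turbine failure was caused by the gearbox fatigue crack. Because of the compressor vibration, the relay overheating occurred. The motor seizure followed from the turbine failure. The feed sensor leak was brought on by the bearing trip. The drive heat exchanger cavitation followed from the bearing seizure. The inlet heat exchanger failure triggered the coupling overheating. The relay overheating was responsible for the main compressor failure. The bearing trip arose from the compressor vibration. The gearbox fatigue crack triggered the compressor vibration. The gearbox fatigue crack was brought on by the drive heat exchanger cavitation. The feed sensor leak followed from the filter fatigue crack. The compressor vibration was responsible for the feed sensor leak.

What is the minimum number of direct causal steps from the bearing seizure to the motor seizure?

Shortest chain: the bearing seizure → the drive heat exchanger cavitation → the gearbox fatigue crack → the turbine failure → the motor seizure.

4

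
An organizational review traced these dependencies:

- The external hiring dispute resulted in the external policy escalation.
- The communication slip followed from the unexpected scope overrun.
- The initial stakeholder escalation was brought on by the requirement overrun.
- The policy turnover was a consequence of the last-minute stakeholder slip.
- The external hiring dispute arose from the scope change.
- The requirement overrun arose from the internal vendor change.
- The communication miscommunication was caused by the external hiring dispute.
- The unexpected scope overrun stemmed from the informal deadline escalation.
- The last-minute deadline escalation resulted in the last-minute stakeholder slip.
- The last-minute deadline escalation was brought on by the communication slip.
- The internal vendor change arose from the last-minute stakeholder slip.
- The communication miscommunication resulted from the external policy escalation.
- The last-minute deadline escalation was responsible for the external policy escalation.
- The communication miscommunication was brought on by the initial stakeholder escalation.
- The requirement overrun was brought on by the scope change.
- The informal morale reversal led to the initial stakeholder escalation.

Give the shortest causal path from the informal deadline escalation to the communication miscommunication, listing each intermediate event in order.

the informal deadline escalation → the unexpected scope overrun
the unexpected scope overrun → the communication slip
the communication slip → the last-minute deadline escalation
the last-minute deadline escalation → the external policy escalation
the external policy escalation → the communication miscommunication
Length: 5 steps.

the informal deadline escalation → the unexpected scope overrun → the communication slip → the last-minute deadline escalation → the external policy escalation → the communication miscommunication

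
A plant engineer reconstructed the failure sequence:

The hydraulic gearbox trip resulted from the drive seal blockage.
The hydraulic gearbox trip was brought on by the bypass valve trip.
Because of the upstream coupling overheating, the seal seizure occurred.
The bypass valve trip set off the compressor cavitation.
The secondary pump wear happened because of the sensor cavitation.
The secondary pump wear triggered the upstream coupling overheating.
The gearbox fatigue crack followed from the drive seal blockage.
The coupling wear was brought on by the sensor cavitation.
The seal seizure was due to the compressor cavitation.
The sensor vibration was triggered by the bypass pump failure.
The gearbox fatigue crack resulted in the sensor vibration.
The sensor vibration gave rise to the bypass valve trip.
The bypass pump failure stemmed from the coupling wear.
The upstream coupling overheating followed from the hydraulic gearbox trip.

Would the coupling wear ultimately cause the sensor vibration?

There is a causal chain: the coupling wear → the bypass pump failure → the sensor vibration.

Yes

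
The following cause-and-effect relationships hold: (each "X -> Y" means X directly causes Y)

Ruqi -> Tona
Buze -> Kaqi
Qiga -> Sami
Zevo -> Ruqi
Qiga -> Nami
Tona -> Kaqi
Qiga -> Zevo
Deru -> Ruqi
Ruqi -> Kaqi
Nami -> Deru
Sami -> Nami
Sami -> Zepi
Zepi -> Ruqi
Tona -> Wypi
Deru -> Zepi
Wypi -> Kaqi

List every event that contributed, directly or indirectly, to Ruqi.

Immediate causes of Ruqi: Zevo, Deru, Zepi.
Further upstream: Qiga, Sami, Nami.

Deru, Nami, Qiga, Sami, Zepi, Zevo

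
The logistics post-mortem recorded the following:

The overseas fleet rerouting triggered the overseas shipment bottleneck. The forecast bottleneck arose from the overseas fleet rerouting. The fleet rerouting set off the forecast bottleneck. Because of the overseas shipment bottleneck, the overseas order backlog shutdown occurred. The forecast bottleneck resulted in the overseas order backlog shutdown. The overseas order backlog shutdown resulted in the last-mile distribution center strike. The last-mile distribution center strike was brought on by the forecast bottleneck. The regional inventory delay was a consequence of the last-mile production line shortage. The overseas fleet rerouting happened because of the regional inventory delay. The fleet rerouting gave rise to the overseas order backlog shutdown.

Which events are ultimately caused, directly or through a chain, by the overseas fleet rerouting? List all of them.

Direct effects: the overseas shipment bottleneck, the forecast bottleneck.
2 steps out: the overseas order backlog shutdown, the last-mile distribution center strike.
Not reachable from it: the last-mile production line shortage, the regional inventory delay, the fleet rerouting.

the forecast bottleneck, the last-mile distribution center strike, the overseas order backlog shutdown, the overseas shipment bottleneck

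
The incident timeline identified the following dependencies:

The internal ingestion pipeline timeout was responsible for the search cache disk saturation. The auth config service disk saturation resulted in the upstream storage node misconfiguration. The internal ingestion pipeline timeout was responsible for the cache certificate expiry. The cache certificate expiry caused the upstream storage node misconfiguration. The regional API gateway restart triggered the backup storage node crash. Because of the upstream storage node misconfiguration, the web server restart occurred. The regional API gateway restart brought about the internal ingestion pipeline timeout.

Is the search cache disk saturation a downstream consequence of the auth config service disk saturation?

The auth config service disk saturation leads to the upstream storage node misconfiguration, the web server restart; the search cache disk saturation is not among them.

No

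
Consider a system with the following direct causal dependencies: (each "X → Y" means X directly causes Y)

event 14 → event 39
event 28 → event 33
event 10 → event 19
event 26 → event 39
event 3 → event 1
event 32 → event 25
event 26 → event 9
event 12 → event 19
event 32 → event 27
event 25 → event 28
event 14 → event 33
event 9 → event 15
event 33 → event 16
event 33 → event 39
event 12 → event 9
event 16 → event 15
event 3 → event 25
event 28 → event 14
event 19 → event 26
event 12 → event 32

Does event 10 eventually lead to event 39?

Yes

There is a causal chain: event 10 → event 19 → event 26 → event 39.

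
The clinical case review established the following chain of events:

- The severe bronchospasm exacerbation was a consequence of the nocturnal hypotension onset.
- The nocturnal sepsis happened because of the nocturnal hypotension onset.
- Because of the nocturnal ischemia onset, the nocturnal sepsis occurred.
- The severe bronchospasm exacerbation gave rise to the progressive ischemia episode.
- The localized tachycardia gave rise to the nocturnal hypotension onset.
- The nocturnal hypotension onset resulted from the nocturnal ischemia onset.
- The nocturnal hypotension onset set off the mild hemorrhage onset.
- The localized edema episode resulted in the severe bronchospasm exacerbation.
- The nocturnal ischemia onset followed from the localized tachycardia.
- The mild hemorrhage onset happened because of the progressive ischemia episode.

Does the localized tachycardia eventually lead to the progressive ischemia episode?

There is a causal chain: the localized tachycardia → the nocturnal hypotension onset → the severe bronchospasm exacerbation → the progressive ischemia episode.

Yes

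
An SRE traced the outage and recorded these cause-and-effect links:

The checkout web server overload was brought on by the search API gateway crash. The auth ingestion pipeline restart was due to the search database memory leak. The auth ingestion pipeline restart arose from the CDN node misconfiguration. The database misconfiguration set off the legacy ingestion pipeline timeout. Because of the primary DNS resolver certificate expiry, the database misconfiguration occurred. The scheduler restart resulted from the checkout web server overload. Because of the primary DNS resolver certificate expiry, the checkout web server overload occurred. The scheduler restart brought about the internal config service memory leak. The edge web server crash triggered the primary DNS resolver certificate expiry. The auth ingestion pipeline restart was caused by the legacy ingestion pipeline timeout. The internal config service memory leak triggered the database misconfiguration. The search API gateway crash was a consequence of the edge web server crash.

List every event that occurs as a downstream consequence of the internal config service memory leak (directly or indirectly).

the auth ingestion pipeline restart, the database misconfiguration, the legacy ingestion pipeline timeout

Direct effects: the database misconfiguration.
2 steps out: the legacy ingestion pipeline timeout.
3 steps out: the auth ingestion pipeline restart.
Not reachable from it: the edge web server crash, the primary DNS resolver certificate expiry, the search API gateway crash, the checkout web server overload, the scheduler restart, the CDN node misconfiguration, the search database memory leak.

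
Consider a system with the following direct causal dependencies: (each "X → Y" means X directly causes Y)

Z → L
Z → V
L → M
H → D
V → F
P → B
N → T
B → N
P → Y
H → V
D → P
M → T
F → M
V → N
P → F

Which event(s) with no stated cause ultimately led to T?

H, Z

Tracing upstream from T: T ← N ← V ← Z.
A separate upstream branch: T ← N ← V ← H.
Each of those chain origins has no stated cause.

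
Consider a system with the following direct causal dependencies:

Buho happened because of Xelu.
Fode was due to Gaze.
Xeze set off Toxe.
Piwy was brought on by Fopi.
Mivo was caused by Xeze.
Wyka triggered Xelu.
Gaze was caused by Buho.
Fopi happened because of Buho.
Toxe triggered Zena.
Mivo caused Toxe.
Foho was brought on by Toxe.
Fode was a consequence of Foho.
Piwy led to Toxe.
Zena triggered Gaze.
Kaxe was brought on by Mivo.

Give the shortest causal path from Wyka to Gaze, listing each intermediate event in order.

Wyka → Xelu → Buho → Gaze

Wyka → Xelu
Xelu → Buho
Buho → Gaze
Length: 3 steps.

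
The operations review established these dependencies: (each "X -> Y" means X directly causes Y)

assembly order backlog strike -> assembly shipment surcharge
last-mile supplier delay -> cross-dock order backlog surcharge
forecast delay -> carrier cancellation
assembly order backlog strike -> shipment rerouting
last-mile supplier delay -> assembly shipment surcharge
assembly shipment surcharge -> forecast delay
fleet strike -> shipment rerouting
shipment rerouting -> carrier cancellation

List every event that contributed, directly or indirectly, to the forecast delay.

the assembly order backlog strike, the assembly shipment surcharge, the last-mile supplier delay

Immediate cause of the forecast delay: the assembly shipment surcharge.
Further upstream: the last-mile supplier delay, the assembly order backlog strike.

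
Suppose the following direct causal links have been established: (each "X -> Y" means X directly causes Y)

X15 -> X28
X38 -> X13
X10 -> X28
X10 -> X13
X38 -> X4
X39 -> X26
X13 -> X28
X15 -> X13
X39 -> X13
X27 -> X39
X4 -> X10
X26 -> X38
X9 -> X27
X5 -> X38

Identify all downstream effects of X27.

Direct effects: X39.
2 steps out: X26, X13.
3 steps out: X38, X28.
4 steps out: X4.
5 steps out: X10.
Not reachable from it: X9, X5, X15.

X10, X13, X26, X28, X38, X39, X4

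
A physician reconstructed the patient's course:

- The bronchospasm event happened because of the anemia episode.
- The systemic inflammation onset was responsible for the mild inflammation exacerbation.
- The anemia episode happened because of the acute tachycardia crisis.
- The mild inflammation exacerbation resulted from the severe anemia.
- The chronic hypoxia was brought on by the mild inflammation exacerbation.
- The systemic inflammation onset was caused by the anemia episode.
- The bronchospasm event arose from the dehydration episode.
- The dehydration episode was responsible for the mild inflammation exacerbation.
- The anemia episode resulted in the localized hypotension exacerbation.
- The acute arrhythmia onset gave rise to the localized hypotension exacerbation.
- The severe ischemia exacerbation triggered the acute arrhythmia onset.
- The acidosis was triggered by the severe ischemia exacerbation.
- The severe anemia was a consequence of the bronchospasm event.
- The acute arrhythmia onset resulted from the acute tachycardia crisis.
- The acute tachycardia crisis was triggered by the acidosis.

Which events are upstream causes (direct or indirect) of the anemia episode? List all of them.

the acidosis, the acute tachycardia crisis, the severe ischemia exacerbation

Immediate cause of the anemia episode: the acute tachycardia crisis.
Further upstream: the severe ischemia exacerbation, the acidosis.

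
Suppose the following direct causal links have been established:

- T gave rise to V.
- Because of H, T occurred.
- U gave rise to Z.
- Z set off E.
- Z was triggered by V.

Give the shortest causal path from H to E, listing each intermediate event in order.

H → T
T → V
V → Z
Z → E
Length: 4 steps.

H → T → V → Z → E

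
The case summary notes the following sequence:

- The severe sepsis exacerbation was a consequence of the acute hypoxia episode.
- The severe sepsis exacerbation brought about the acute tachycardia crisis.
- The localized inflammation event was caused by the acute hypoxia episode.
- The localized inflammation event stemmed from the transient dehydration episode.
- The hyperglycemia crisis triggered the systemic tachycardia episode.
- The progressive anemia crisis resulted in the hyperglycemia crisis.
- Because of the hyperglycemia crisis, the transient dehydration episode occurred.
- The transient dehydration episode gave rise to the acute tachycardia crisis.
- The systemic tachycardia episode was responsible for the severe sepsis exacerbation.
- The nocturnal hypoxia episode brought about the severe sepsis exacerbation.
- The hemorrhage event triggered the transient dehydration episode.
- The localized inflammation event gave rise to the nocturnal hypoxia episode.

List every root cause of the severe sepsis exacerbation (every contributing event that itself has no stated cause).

the acute hypoxia episode, the hemorrhage event, the progressive anemia crisis

Tracing upstream from the severe sepsis exacerbation: the severe sepsis exacerbation ← the systemic tachycardia episode ← the hyperglycemia crisis ← the progressive anemia crisis.
A separate upstream branch: the severe sepsis exacerbation ← the nocturnal hypoxia episode ← the localized inflammation event ← the transient dehydration episode ← the hemorrhage event.
A separate upstream branch: the severe sepsis exacerbation ← the acute hypoxia episode.
Each of those chain origins has no stated cause.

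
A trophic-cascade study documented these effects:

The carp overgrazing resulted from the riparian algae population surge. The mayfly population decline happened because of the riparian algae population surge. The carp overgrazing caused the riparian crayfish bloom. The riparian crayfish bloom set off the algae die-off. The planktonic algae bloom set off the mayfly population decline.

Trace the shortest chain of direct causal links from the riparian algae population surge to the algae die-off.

the riparian algae population surge → the carp overgrazing → the riparian crayfish bloom → the algae die-off

the riparian algae population surge → the carp overgrazing
the carp overgrazing → the riparian crayfish bloom
the riparian crayfish bloom → the algae die-off
Length: 3 steps.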